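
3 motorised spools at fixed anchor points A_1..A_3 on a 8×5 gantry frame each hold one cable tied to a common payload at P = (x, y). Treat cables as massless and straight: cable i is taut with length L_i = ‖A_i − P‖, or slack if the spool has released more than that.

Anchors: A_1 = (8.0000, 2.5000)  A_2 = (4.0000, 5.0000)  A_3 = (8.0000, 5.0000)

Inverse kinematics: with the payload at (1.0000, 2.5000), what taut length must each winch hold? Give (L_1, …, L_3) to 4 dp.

(7.0000, 3.9051, 7.4330)

L_1: Δ = A_1−P = (7.0000, 0.0000) → ‖Δ‖ = √49.0000 = 7.0000
L_2: Δ = A_2−P = (3.0000, 2.5000) → ‖Δ‖ = √15.2500 = 3.9051
L_3: Δ = A_3−P = (7.0000, 2.5000) → ‖Δ‖ = √55.2500 = 7.4330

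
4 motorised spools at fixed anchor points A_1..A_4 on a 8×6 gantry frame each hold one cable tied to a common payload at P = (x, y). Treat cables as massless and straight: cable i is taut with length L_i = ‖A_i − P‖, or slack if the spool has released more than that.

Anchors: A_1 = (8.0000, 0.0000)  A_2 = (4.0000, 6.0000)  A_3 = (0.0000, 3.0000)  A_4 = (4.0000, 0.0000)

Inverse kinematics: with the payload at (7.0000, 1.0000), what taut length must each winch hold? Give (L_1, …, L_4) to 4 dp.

(1.4142, 5.8310, 7.2801, 3.1623)

L_1 = √((8.0000−7.0000)² + (0.0000−1.0000)²) = 1.4142
L_2 = √((4.0000−7.0000)² + (6.0000−1.0000)²) = 5.8310
L_3 = √((0.0000−7.0000)² + (3.0000−1.0000)²) = 7.2801
L_4 = √((4.0000−7.0000)² + (0.0000−1.0000)²) = 3.1623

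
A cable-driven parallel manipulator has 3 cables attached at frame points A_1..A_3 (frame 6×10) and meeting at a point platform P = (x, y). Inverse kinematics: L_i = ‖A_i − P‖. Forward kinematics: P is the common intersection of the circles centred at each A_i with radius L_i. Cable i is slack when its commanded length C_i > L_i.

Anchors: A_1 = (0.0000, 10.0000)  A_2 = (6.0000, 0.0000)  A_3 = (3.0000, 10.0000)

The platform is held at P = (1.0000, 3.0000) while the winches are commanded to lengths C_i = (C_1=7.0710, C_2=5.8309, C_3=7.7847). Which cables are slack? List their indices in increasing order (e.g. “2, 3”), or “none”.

i=1: geometric 7.0711 vs commanded 7.0710 ⇒ taut
i=2: geometric 5.8310 vs commanded 5.8309 ⇒ taut
i=3: geometric 7.2801 vs commanded 7.7847 ⇒ slack

3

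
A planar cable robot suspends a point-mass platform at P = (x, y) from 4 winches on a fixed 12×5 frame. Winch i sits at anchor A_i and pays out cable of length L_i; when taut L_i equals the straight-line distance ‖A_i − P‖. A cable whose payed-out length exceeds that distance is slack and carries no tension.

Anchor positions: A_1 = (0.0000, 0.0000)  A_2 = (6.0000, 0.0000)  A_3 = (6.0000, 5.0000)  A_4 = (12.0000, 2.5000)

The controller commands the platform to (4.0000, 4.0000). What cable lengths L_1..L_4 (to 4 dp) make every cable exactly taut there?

L_1 = √((0.0000−4.0000)² + (0.0000−4.0000)²) = 5.6569
L_2 = √((6.0000−4.0000)² + (0.0000−4.0000)²) = 4.4721
L_3 = √((6.0000−4.0000)² + (5.0000−4.0000)²) = 2.2361
L_4 = √((12.0000−4.0000)² + (2.5000−4.0000)²) = 8.1394

(5.6569, 4.4721, 2.2361, 8.1394)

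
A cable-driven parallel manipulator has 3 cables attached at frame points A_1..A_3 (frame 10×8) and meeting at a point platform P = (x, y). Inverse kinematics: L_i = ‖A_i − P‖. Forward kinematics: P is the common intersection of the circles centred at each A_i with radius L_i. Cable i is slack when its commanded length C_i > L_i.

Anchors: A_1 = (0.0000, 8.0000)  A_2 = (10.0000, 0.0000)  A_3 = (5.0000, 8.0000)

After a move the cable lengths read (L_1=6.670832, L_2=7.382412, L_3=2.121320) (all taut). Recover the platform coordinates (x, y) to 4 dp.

(6.5000, 6.5000)

each cable: (A_i−P)·(A_i−P) = L_i²; let c_i = ‖A_i‖²−L_i²
c_1 = 0.0000+64.0000−44.5000 = 19.5000
row 1: -20.0000x + 16.0000y = -26.0000  (c_2=45.5000)
row 2: -10.0000x + 0.0000y = -65.0000  (c_3=84.5000)
Cramer on rows 1–2 → x = 6.5000, y = 6.5000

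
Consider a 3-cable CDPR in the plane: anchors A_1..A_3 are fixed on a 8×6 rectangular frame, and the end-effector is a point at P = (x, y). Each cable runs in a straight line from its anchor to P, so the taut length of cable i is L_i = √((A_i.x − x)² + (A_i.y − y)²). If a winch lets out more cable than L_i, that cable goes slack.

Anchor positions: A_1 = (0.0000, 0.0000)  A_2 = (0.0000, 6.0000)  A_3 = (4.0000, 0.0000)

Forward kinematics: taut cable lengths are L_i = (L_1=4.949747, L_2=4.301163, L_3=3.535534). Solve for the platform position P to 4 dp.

(3.5000, 3.5000)

expand ‖A_i−P‖²=L_i² and subtract eq 1 (q_i ≔ ‖A_i‖²−L_i²)
q_1 = 0.0000+0.0000−24.5000 = -24.5000
eq1−eq2 → [0.0000  -12.0000]·P = -42.0000
eq1−eq3 → [-8.0000  0.0000]·P = -28.0000
2×2 solve → P = (3.5000, 3.5000)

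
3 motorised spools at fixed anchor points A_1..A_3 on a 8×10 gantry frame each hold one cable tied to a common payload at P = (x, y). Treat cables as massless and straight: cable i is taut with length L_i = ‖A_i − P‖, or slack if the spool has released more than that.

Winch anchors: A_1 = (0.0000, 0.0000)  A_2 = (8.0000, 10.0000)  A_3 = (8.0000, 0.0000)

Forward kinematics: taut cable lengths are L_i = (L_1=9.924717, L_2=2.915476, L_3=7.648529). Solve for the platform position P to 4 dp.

(6.5000, 7.5000)

circle eqns → linear via eq_j − eq_1; set q_j = A_j·A_j − L_j²
q_1 = 0.0000+0.0000−98.5000 = -98.5000
-16.0000·x − 20.0000·y = q_1−q_2 = -254.0000
-16.0000·x + 0.0000·y = q_1−q_3 = -104.0000
solve first two rows → x=6.5000, y=7.5000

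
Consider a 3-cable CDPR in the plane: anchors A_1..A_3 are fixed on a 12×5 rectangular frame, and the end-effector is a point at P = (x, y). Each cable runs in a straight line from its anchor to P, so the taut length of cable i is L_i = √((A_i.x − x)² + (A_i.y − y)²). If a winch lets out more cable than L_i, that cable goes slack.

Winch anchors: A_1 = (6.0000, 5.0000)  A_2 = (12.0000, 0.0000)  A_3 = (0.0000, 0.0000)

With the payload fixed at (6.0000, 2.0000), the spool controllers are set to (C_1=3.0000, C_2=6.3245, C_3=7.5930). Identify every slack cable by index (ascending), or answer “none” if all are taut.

cable 1: √((0.0000)²+(3.0000)²)=3.0000, C_1=3.0000: taut
cable 2: √((6.0000)²+(-2.0000)²)=6.3246, C_2=6.3245: taut
cable 3: √((-6.0000)²+(-2.0000)²)=6.3246, C_3=7.5930: slack

3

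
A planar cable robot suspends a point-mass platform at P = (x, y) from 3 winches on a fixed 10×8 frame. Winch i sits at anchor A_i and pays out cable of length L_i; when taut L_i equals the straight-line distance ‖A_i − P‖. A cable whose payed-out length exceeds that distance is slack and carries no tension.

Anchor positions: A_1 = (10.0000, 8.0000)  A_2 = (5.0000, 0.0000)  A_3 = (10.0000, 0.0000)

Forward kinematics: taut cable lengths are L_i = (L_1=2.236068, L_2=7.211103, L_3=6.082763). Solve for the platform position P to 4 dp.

circle eqns → linear via eq_j − eq_1; set c_j = A_j·A_j − L_j²
c_1 = 100.0000+64.0000−5.0000 = 159.0000
10.0000·x + 16.0000·y = c_1−c_2 = 186.0000
0.0000·x + 16.0000·y = c_1−c_3 = 96.0000
solve first two rows → x=9.0000, y=6.0000

(9.0000, 6.0000)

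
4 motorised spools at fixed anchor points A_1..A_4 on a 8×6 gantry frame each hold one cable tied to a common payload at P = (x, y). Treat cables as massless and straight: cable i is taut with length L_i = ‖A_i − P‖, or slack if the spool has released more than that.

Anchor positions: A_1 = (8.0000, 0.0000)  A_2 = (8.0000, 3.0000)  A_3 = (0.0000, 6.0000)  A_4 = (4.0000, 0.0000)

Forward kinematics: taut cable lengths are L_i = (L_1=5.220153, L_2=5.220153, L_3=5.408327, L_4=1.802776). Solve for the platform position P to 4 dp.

(3.0000, 1.5000)

circle eqns → linear via eq_j − eq_1; set c_j = A_j·A_j − L_j²
c_1 = 64.0000+0.0000−27.2500 = 36.7500
0.0000·x − 6.0000·y = c_1−c_2 = -9.0000
16.0000·x − 12.0000·y = c_1−c_3 = 30.0000
8.0000·x + 0.0000·y = c_1−c_4 = 24.0000
solve first two rows → x=3.0000, y=1.5000
check cable 4: ‖A_4−P‖² = 3.2500 ≈ L_4² = 3.2500 ✓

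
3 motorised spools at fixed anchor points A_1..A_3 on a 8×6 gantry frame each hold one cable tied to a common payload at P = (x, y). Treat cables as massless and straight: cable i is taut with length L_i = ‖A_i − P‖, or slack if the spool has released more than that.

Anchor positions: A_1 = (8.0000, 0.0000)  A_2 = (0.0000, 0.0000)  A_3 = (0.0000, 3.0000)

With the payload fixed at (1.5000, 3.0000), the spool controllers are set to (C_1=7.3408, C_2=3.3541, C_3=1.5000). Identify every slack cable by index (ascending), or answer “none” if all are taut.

1

i=1: geometric 7.1589 vs commanded 7.3408 ⇒ slack
i=2: geometric 3.3541 vs commanded 3.3541 ⇒ taut
i=3: geometric 1.5000 vs commanded 1.5000 ⇒ taut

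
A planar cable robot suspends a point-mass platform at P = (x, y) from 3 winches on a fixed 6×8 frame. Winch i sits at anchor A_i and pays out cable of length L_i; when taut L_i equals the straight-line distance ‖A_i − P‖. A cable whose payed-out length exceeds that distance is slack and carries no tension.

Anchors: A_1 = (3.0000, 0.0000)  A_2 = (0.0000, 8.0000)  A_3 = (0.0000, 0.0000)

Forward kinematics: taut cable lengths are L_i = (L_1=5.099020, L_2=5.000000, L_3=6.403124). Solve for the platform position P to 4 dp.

(4.0000, 5.0000)

circle eqns → linear via eq_j − eq_1; set k_j = A_j·A_j − L_j²
k_1 = 9.0000+0.0000−26.0000 = -17.0000
6.0000·x − 16.0000·y = k_1−k_2 = -56.0000
6.0000·x + 0.0000·y = k_1−k_3 = 24.0000
solve first two rows → x=4.0000, y=5.0000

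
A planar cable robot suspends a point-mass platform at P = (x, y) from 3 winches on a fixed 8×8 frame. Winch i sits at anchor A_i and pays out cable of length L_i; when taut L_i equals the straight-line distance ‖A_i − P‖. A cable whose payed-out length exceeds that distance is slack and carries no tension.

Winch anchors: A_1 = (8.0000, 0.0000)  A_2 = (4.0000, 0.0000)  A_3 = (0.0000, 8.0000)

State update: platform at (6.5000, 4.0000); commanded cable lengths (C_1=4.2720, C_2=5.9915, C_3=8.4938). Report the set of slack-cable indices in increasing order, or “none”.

i=1: geometric 4.2720 vs commanded 4.2720 ⇒ taut
i=2: geometric 4.7170 vs commanded 5.9915 ⇒ slack
i=3: geometric 7.6322 vs commanded 8.4938 ⇒ slack

2, 3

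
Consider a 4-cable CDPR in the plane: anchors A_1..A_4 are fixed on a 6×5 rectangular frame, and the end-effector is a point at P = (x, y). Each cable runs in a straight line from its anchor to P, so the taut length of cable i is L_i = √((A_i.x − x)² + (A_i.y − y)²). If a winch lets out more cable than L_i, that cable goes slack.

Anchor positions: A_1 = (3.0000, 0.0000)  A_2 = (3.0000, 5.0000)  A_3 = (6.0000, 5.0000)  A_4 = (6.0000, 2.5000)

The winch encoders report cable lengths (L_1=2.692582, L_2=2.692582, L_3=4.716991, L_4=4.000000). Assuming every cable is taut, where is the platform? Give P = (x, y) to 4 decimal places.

circle eqns → linear via eq_j − eq_1; set c_j = A_j·A_j − L_j²
c_1 = 9.0000+0.0000−7.2500 = 1.7500
0.0000·x − 10.0000·y = c_1−c_2 = -25.0000
-6.0000·x − 10.0000·y = c_1−c_3 = -37.0000
-6.0000·x − 5.0000·y = c_1−c_4 = -24.5000
solve first two rows → x=2.0000, y=2.5000
check cable 4: ‖A_4−P‖² = 16.0000 ≈ L_4² = 16.0000 ✓

(2.0000, 2.5000)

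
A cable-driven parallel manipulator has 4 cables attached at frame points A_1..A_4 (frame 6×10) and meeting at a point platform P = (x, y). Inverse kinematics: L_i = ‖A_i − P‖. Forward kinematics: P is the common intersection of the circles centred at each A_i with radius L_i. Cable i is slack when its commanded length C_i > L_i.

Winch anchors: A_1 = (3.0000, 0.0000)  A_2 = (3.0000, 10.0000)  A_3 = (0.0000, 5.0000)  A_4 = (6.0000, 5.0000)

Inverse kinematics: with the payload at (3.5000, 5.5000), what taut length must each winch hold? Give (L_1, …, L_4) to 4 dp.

(5.5227, 4.5277, 3.5355, 2.5495)

L_1 = √((3.0000−3.5000)² + (0.0000−5.5000)²) = 5.5227
L_2 = √((3.0000−3.5000)² + (10.0000−5.5000)²) = 4.5277
L_3 = √((0.0000−3.5000)² + (5.0000−5.5000)²) = 3.5355
L_4 = √((6.0000−3.5000)² + (5.0000−5.5000)²) = 2.5495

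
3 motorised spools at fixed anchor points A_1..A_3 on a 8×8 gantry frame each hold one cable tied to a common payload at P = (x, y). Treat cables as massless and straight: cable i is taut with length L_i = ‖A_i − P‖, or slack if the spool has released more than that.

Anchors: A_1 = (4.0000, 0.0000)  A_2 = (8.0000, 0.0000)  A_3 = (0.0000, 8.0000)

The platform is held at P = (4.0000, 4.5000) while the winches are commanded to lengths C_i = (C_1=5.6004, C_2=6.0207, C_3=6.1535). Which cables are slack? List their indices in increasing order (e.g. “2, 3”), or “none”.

cable 1: L_1 = ‖A_1−P‖ = 4.5000;  C_1 = 5.6004 → slack
cable 2: L_2 = ‖A_2−P‖ = 6.0208;  C_2 = 6.0207 → taut
cable 3: L_3 = ‖A_3−P‖ = 5.3151;  C_3 = 6.1535 → slack

1, 3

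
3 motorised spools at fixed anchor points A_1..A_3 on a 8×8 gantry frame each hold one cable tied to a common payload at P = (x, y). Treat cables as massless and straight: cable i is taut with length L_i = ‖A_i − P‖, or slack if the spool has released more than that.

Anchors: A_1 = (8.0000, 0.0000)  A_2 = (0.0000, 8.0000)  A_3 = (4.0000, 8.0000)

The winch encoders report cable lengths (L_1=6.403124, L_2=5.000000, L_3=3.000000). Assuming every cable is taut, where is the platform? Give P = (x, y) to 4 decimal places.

expand ‖A_i−P‖²=L_i² and subtract eq 1 (k_i ≔ ‖A_i‖²−L_i²)
k_1 = 64.0000+0.0000−41.0000 = 23.0000
eq1−eq2 → [16.0000  -16.0000]·P = -16.0000
eq1−eq3 → [8.0000  -16.0000]·P = -48.0000
2×2 solve → P = (4.0000, 5.0000)

(4.0000, 5.0000)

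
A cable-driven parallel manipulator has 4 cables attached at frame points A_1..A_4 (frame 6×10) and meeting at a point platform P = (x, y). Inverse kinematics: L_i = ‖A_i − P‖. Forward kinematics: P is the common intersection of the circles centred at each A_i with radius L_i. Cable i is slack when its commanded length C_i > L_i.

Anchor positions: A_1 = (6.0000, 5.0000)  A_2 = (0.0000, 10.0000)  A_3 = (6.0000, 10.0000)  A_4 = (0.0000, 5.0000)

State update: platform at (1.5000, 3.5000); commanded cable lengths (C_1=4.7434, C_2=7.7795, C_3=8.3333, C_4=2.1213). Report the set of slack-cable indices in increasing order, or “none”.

2, 3

cable 1: √((4.5000)²+(1.5000)²)=4.7434, C_1=4.7434: taut
cable 2: √((-1.5000)²+(6.5000)²)=6.6708, C_2=7.7795: slack
cable 3: √((4.5000)²+(6.5000)²)=7.9057, C_3=8.3333: slack
cable 4: √((-1.5000)²+(1.5000)²)=2.1213, C_4=2.1213: taut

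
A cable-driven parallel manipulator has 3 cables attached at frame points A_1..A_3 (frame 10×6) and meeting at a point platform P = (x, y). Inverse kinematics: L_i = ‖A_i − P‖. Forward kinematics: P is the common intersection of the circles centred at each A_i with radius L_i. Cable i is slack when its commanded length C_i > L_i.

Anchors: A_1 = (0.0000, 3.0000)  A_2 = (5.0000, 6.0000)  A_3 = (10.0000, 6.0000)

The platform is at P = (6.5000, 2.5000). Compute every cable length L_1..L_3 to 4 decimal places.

cable 1: Δx=-6.5000, Δy=0.5000; L_1 = √(Δx²+Δy²) = 6.5192
cable 2: Δx=-1.5000, Δy=3.5000; L_2 = √(Δx²+Δy²) = 3.8079
cable 3: Δx=3.5000, Δy=3.5000; L_3 = √(Δx²+Δy²) = 4.9497

(6.5192, 3.8079, 4.9497)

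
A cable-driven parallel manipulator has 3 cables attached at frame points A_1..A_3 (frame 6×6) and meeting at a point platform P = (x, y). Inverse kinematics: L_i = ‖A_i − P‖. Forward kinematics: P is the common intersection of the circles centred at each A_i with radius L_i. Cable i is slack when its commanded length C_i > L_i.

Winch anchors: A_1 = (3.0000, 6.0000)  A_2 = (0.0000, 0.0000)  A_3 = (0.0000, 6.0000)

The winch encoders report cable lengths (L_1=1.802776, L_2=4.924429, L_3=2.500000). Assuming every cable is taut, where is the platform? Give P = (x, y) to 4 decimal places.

(2.0000, 4.5000)

expand ‖A_i−P‖²=L_i² and subtract eq 1 (q_i ≔ ‖A_i‖²−L_i²)
q_1 = 9.0000+36.0000−3.2500 = 41.7500
eq1−eq2 → [6.0000  12.0000]·P = 66.0000
eq1−eq3 → [6.0000  0.0000]·P = 12.0000
2×2 solve → P = (2.0000, 4.5000)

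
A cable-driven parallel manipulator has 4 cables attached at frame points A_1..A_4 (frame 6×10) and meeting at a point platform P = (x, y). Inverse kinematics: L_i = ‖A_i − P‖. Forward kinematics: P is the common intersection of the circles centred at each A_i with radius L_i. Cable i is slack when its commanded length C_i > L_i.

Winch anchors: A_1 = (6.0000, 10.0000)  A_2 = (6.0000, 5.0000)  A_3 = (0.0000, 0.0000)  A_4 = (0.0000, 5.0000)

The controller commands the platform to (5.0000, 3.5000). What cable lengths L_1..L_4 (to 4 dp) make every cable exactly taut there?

L_1: Δ = A_1−P = (1.0000, 6.5000) → ‖Δ‖ = √43.2500 = 6.5765
L_2: Δ = A_2−P = (1.0000, 1.5000) → ‖Δ‖ = √3.2500 = 1.8028
L_3: Δ = A_3−P = (-5.0000, -3.5000) → ‖Δ‖ = √37.2500 = 6.1033
L_4: Δ = A_4−P = (-5.0000, 1.5000) → ‖Δ‖ = √27.2500 = 5.2202

(6.5765, 1.8028, 6.1033, 5.2202)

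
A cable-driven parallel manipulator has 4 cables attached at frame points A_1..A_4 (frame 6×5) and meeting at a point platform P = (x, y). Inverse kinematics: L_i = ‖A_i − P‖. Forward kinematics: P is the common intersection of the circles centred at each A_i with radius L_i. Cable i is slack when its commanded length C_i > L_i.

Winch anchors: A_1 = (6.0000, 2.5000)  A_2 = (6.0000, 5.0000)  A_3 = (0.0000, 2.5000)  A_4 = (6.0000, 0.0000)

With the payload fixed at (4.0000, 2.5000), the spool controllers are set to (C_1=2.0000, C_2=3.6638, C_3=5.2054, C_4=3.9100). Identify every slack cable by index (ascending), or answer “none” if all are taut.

i=1: geometric 2.0000 vs commanded 2.0000 ⇒ taut
i=2: geometric 3.2016 vs commanded 3.6638 ⇒ slack
i=3: geometric 4.0000 vs commanded 5.2054 ⇒ slack
i=4: geometric 3.2016 vs commanded 3.9100 ⇒ slack

2, 3, 4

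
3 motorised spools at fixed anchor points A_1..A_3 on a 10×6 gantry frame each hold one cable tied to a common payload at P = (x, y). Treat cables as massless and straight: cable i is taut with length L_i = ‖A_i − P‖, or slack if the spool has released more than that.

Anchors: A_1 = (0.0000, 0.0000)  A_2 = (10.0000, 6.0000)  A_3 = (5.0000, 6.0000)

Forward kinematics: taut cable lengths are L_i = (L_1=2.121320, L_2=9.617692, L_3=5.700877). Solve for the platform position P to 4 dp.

circle eqns → linear via eq_j − eq_1; set k_j = A_j·A_j − L_j²
k_1 = 0.0000+0.0000−4.5000 = -4.5000
-20.0000·x − 12.0000·y = k_1−k_2 = -48.0000
-10.0000·x − 12.0000·y = k_1−k_3 = -33.0000
solve first two rows → x=1.5000, y=1.5000

(1.5000, 1.5000)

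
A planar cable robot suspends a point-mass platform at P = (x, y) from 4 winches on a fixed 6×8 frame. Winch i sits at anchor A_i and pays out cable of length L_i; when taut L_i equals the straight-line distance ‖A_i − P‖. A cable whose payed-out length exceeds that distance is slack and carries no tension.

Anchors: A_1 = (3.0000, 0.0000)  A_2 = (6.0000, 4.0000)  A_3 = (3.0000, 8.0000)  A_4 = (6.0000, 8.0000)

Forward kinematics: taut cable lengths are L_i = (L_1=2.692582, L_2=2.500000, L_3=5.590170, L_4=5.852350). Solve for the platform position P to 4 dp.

circle eqns → linear via eq_j − eq_1; set q_j = A_j·A_j − L_j²
q_1 = 9.0000+0.0000−7.2500 = 1.7500
-6.0000·x − 8.0000·y = q_1−q_2 = -44.0000
0.0000·x − 16.0000·y = q_1−q_3 = -40.0000
-6.0000·x − 16.0000·y = q_1−q_4 = -64.0000
solve first two rows → x=4.0000, y=2.5000
check cable 4: ‖A_4−P‖² = 34.2500 ≈ L_4² = 34.2500 ✓

(4.0000, 2.5000)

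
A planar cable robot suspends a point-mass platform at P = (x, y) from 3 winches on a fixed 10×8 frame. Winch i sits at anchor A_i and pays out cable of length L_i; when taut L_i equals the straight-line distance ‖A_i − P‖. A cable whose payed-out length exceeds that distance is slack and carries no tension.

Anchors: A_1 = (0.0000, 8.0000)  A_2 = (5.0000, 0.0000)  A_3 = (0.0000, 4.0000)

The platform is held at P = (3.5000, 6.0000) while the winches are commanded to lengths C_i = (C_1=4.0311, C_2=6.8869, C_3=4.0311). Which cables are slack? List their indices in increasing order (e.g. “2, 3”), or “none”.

2

cable 1: √((-3.5000)²+(2.0000)²)=4.0311, C_1=4.0311: taut
cable 2: √((1.5000)²+(-6.0000)²)=6.1847, C_2=6.8869: slack
cable 3: √((-3.5000)²+(-2.0000)²)=4.0311, C_3=4.0311: taut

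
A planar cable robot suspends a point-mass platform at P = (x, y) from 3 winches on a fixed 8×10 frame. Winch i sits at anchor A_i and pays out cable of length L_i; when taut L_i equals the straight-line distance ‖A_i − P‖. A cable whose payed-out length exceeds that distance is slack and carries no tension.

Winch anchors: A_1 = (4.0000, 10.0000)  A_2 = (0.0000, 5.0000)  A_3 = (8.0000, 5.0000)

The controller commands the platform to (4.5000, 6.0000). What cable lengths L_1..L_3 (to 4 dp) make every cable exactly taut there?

cable 1: Δx=-0.5000, Δy=4.0000; L_1 = √(Δx²+Δy²) = 4.0311
cable 2: Δx=-4.5000, Δy=-1.0000; L_2 = √(Δx²+Δy²) = 4.6098
cable 3: Δx=3.5000, Δy=-1.0000; L_3 = √(Δx²+Δy²) = 3.6401

(4.0311, 4.6098, 3.6401)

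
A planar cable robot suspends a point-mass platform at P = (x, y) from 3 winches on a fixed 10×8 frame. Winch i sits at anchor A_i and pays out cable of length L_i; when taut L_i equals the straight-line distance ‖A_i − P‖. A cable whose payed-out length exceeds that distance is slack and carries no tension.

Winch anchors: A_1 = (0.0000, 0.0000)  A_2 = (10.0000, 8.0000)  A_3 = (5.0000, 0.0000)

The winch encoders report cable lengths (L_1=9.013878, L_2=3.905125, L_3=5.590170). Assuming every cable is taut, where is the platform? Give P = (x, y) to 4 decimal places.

(7.5000, 5.0000)

circle eqns → linear via eq_j − eq_1; set k_j = A_j·A_j − L_j²
k_1 = 0.0000+0.0000−81.2500 = -81.2500
-20.0000·x − 16.0000·y = k_1−k_2 = -230.0000
-10.0000·x + 0.0000·y = k_1−k_3 = -75.0000
solve first two rows → x=7.5000, y=5.0000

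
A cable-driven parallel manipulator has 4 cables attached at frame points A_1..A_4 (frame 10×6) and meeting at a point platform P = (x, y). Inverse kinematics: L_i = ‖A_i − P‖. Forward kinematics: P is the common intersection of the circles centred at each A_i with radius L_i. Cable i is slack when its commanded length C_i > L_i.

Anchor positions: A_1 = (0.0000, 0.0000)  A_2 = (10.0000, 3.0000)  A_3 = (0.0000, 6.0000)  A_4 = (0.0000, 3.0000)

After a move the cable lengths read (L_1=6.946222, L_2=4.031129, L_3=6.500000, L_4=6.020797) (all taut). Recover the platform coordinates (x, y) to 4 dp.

expand ‖A_i−P‖²=L_i² and subtract eq 1 (k_i ≔ ‖A_i‖²−L_i²)
k_1 = 0.0000+0.0000−48.2500 = -48.2500
eq1−eq2 → [-20.0000  -6.0000]·P = -141.0000
eq1−eq3 → [0.0000  -12.0000]·P = -42.0000
eq1−eq4 → [0.0000  -6.0000]·P = -21.0000
2×2 solve → P = (6.0000, 3.5000)
check cable 4: ‖A_4−P‖² = 36.2500 ≈ L_4² = 36.2500 ✓

(6.0000, 3.5000)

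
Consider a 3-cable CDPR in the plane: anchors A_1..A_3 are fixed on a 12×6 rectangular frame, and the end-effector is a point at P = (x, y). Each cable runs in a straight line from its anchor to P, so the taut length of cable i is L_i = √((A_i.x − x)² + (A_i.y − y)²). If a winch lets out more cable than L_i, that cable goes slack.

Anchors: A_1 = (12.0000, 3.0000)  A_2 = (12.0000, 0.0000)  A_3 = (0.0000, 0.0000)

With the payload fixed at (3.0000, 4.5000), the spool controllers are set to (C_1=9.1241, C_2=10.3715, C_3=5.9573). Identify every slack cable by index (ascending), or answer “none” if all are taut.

2, 3

cable 1: L_1 = ‖A_1−P‖ = 9.1241;  C_1 = 9.1241 → taut
cable 2: L_2 = ‖A_2−P‖ = 10.0623;  C_2 = 10.3715 → slack
cable 3: L_3 = ‖A_3−P‖ = 5.4083;  C_3 = 5.9573 → slack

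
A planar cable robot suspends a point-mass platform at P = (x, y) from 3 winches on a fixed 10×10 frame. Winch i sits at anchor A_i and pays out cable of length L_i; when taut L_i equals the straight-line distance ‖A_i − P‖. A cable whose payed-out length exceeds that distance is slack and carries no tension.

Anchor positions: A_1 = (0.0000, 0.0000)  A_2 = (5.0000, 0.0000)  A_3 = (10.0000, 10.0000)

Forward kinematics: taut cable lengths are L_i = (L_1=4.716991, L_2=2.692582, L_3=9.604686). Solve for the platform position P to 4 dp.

(4.0000, 2.5000)

each cable: (A_i−P)·(A_i−P) = L_i²; let c_i = ‖A_i‖²−L_i²
c_1 = 0.0000+0.0000−22.2500 = -22.2500
row 1: -10.0000x + 0.0000y = -40.0000  (c_2=17.7500)
row 2: -20.0000x − 20.0000y = -130.0000  (c_3=107.7500)
Cramer on rows 1–2 → x = 4.0000, y = 2.5000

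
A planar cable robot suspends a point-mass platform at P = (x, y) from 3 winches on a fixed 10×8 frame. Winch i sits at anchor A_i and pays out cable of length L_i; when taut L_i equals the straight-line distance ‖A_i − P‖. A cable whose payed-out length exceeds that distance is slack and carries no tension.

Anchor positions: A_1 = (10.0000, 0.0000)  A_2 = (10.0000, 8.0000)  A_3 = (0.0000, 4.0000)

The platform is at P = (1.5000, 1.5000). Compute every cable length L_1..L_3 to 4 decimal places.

cable 1: Δx=8.5000, Δy=-1.5000; L_1 = √(Δx²+Δy²) = 8.6313
cable 2: Δx=8.5000, Δy=6.5000; L_2 = √(Δx²+Δy²) = 10.7005
cable 3: Δx=-1.5000, Δy=2.5000; L_3 = √(Δx²+Δy²) = 2.9155

(8.6313, 10.7005, 2.9155)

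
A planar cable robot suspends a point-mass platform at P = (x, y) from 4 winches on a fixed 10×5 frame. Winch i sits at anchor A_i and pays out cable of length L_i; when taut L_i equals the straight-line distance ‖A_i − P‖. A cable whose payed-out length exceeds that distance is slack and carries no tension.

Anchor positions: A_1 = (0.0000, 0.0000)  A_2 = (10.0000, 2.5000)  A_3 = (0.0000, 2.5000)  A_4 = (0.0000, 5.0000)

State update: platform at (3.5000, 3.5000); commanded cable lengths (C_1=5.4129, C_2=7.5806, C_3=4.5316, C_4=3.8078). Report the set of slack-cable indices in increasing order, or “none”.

cable 1: √((-3.5000)²+(-3.5000)²)=4.9497, C_1=5.4129: slack
cable 2: √((6.5000)²+(-1.0000)²)=6.5765, C_2=7.5806: slack
cable 3: √((-3.5000)²+(-1.0000)²)=3.6401, C_3=4.5316: slack
cable 4: √((-3.5000)²+(1.5000)²)=3.8079, C_4=3.8078: taut

1, 2, 3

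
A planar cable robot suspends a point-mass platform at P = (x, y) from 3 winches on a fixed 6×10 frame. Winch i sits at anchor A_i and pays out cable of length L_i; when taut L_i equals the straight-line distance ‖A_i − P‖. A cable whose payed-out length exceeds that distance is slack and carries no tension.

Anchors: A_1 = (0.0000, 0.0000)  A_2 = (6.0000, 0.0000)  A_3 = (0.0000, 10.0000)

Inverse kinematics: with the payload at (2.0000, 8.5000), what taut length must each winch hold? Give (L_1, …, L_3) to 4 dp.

(8.7321, 9.3941, 2.5000)

L_1: Δ = A_1−P = (-2.0000, -8.5000) → ‖Δ‖ = √76.2500 = 8.7321
L_2: Δ = A_2−P = (4.0000, -8.5000) → ‖Δ‖ = √88.2500 = 9.3941
L_3: Δ = A_3−P = (-2.0000, 1.5000) → ‖Δ‖ = √6.2500 = 2.5000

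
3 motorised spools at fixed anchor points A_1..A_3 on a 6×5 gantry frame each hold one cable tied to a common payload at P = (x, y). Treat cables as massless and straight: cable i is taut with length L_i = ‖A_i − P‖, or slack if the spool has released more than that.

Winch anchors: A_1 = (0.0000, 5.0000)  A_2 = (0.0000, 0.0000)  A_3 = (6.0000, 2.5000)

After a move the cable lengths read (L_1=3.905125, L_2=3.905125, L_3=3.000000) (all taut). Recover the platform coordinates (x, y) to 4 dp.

circle eqns → linear via eq_j − eq_1; set k_j = A_j·A_j − L_j²
k_1 = 0.0000+25.0000−15.2500 = 9.7500
0.0000·x + 10.0000·y = k_1−k_2 = 25.0000
-12.0000·x + 5.0000·y = k_1−k_3 = -23.5000
solve first two rows → x=3.0000, y=2.5000

(3.0000, 2.5000)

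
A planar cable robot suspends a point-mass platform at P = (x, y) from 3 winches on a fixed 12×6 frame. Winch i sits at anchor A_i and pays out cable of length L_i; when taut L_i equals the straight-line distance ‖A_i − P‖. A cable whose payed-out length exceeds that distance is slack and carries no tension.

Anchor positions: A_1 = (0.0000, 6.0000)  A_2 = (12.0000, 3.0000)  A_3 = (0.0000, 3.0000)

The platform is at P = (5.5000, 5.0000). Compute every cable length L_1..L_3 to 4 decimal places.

(5.5902, 6.8007, 5.8523)

L_1 = √((0.0000−5.5000)² + (6.0000−5.0000)²) = 5.5902
L_2 = √((12.0000−5.5000)² + (3.0000−5.0000)²) = 6.8007
L_3 = √((0.0000−5.5000)² + (3.0000−5.0000)²) = 5.8523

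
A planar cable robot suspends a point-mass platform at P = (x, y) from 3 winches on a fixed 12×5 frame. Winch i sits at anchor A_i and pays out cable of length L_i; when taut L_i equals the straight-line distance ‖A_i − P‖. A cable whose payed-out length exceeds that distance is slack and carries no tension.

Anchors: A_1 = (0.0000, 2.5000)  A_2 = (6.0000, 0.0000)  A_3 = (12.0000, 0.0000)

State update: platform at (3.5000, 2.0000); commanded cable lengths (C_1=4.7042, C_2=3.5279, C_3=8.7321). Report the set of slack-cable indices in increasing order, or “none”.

cable 1: L_1 = ‖A_1−P‖ = 3.5355;  C_1 = 4.7042 → slack
cable 2: L_2 = ‖A_2−P‖ = 3.2016;  C_2 = 3.5279 → slack
cable 3: L_3 = ‖A_3−P‖ = 8.7321;  C_3 = 8.7321 → taut

1, 2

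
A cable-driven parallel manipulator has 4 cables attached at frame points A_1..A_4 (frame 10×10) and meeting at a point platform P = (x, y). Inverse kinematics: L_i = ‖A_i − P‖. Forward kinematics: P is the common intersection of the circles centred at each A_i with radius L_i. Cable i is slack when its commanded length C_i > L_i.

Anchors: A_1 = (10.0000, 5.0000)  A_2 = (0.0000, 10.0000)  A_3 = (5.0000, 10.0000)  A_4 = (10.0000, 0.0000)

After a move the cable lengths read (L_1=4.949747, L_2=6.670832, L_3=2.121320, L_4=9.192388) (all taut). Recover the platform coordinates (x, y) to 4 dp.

each cable: (A_i−P)·(A_i−P) = L_i²; let k_i = ‖A_i‖²−L_i²
k_1 = 100.0000+25.0000−24.5000 = 100.5000
row 1: 20.0000x − 10.0000y = 45.0000  (k_2=55.5000)
row 2: 10.0000x − 10.0000y = -20.0000  (k_3=120.5000)
row 3: 0.0000x + 10.0000y = 85.0000  (k_4=15.5000)
Cramer on rows 1–2 → x = 6.5000, y = 8.5000
check cable 4: ‖A_4−P‖² = 84.5000 ≈ L_4² = 84.5000 ✓

(6.5000, 8.5000)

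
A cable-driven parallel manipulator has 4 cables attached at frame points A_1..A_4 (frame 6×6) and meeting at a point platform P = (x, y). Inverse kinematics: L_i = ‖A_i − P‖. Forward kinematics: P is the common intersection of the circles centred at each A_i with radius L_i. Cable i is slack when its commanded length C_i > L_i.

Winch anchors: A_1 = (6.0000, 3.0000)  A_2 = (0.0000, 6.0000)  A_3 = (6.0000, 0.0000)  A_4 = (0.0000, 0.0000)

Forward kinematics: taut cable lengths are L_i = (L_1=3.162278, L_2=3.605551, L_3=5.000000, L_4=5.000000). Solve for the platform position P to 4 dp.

each cable: (A_i−P)·(A_i−P) = L_i²; let q_i = ‖A_i‖²−L_i²
q_1 = 36.0000+9.0000−10.0000 = 35.0000
row 1: 12.0000x − 6.0000y = 12.0000  (q_2=23.0000)
row 2: 0.0000x + 6.0000y = 24.0000  (q_3=11.0000)
row 3: 12.0000x + 6.0000y = 60.0000  (q_4=-25.0000)
Cramer on rows 1–2 → x = 3.0000, y = 4.0000
check cable 4: ‖A_4−P‖² = 25.0000 ≈ L_4² = 25.0000 ✓

(3.0000, 4.0000)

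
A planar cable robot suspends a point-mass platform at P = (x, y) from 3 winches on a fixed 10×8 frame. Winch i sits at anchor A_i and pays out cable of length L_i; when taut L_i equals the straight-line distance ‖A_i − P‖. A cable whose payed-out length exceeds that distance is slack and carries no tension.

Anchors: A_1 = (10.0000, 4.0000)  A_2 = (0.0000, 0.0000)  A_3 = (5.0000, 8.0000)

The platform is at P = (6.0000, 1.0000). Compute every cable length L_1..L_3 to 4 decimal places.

(5.0000, 6.0828, 7.0711)

cable 1: Δx=4.0000, Δy=3.0000; L_1 = √(Δx²+Δy²) = 5.0000
cable 2: Δx=-6.0000, Δy=-1.0000; L_2 = √(Δx²+Δy²) = 6.0828
cable 3: Δx=-1.0000, Δy=7.0000; L_3 = √(Δx²+Δy²) = 7.0711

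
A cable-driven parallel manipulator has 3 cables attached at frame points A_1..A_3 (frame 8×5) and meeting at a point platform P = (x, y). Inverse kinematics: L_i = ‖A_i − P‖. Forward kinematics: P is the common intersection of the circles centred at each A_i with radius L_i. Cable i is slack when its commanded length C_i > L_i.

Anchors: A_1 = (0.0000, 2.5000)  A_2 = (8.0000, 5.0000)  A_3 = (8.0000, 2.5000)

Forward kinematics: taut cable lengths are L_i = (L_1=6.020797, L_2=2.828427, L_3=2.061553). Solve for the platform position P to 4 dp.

each cable: (A_i−P)·(A_i−P) = L_i²; let q_i = ‖A_i‖²−L_i²
q_1 = 0.0000+6.2500−36.2500 = -30.0000
row 1: -16.0000x − 5.0000y = -111.0000  (q_2=81.0000)
row 2: -16.0000x + 0.0000y = -96.0000  (q_3=66.0000)
Cramer on rows 1–2 → x = 6.0000, y = 3.0000

(6.0000, 3.0000)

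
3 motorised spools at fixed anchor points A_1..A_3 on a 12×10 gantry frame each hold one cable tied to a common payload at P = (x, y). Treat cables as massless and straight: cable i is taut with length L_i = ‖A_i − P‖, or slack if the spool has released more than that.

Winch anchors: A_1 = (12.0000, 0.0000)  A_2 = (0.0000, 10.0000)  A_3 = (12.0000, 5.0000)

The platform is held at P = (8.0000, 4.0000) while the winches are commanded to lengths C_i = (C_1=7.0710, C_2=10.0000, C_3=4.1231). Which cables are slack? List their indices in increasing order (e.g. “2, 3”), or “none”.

1

cable 1: √((4.0000)²+(-4.0000)²)=5.6569, C_1=7.0710: slack
cable 2: √((-8.0000)²+(6.0000)²)=10.0000, C_2=10.0000: taut
cable 3: √((4.0000)²+(1.0000)²)=4.1231, C_3=4.1231: taut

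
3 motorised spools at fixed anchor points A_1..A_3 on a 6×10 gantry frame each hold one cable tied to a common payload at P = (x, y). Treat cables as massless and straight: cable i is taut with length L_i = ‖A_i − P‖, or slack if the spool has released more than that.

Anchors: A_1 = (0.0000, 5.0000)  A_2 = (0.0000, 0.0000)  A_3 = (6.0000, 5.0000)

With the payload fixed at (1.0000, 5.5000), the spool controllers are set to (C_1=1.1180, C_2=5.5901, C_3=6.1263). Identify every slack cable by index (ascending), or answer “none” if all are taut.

3

cable 1: √((-1.0000)²+(-0.5000)²)=1.1180, C_1=1.1180: taut
cable 2: √((-1.0000)²+(-5.5000)²)=5.5902, C_2=5.5901: taut
cable 3: √((5.0000)²+(-0.5000)²)=5.0249, C_3=6.1263: slack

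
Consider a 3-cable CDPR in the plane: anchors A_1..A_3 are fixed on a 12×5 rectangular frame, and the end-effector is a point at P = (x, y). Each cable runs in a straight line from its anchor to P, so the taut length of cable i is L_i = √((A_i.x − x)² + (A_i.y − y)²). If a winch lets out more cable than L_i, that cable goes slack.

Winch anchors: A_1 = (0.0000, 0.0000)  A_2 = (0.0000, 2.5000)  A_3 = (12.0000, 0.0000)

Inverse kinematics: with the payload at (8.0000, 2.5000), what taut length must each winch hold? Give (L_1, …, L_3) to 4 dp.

(8.3815, 8.0000, 4.7170)

cable 1: Δx=-8.0000, Δy=-2.5000; L_1 = √(Δx²+Δy²) = 8.3815
cable 2: Δx=-8.0000, Δy=0.0000; L_2 = √(Δx²+Δy²) = 8.0000
cable 3: Δx=4.0000, Δy=-2.5000; L_3 = √(Δx²+Δy²) = 4.7170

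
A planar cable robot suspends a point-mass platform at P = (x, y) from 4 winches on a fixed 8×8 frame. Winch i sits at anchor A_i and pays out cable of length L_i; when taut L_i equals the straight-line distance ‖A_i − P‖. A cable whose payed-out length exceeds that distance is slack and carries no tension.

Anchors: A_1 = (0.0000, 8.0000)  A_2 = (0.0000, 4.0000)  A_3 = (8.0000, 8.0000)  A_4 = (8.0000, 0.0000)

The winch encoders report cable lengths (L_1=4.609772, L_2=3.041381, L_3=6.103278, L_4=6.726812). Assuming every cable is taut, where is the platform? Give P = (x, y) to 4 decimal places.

circle eqns → linear via eq_j − eq_1; set k_j = A_j·A_j − L_j²
k_1 = 0.0000+64.0000−21.2500 = 42.7500
0.0000·x + 8.0000·y = k_1−k_2 = 36.0000
-16.0000·x + 0.0000·y = k_1−k_3 = -48.0000
-16.0000·x + 16.0000·y = k_1−k_4 = 24.0000
solve first two rows → x=3.0000, y=4.5000
check cable 4: ‖A_4−P‖² = 45.2500 ≈ L_4² = 45.2500 ✓

(3.0000, 4.5000)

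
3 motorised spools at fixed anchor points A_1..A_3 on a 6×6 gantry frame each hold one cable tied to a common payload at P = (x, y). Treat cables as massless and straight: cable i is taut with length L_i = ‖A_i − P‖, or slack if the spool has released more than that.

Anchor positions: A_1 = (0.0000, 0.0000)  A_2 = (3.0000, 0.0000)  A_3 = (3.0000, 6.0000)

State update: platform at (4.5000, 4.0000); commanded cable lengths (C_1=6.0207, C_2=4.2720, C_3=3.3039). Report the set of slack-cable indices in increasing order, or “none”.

3

cable 1: √((-4.5000)²+(-4.0000)²)=6.0208, C_1=6.0207: taut
cable 2: √((-1.5000)²+(-4.0000)²)=4.2720, C_2=4.2720: taut
cable 3: √((-1.5000)²+(2.0000)²)=2.5000, C_3=3.3039: slack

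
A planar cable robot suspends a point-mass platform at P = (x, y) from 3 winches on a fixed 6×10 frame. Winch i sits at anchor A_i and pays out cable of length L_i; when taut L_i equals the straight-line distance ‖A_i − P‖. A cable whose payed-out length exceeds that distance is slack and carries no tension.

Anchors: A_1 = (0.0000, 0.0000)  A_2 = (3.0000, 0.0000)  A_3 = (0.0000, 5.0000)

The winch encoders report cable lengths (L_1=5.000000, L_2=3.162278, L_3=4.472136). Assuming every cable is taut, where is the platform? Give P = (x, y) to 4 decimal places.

expand ‖A_i−P‖²=L_i² and subtract eq 1 (k_i ≔ ‖A_i‖²−L_i²)
k_1 = 0.0000+0.0000−25.0000 = -25.0000
eq1−eq2 → [-6.0000  0.0000]·P = -24.0000
eq1−eq3 → [0.0000  -10.0000]·P = -30.0000
2×2 solve → P = (4.0000, 3.0000)

(4.0000, 3.0000)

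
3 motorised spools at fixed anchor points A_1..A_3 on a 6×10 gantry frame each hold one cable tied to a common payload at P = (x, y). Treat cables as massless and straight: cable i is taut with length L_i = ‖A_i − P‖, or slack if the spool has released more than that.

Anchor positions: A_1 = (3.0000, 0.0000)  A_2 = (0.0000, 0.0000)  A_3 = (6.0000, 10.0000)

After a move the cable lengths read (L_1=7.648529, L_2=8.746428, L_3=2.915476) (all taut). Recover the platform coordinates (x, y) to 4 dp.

each cable: (A_i−P)·(A_i−P) = L_i²; let c_i = ‖A_i‖²−L_i²
c_1 = 9.0000+0.0000−58.5000 = -49.5000
row 1: 6.0000x + 0.0000y = 27.0000  (c_2=-76.5000)
row 2: -6.0000x − 20.0000y = -177.0000  (c_3=127.5000)
Cramer on rows 1–2 → x = 4.5000, y = 7.5000

(4.5000, 7.5000)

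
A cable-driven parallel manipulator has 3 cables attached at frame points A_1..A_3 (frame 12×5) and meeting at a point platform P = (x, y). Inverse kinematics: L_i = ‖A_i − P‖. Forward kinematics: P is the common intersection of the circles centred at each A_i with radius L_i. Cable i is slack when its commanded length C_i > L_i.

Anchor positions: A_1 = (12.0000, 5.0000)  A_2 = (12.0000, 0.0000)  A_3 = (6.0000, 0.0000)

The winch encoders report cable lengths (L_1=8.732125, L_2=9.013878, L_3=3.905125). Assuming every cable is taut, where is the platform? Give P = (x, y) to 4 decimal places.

expand ‖A_i−P‖²=L_i² and subtract eq 1 (c_i ≔ ‖A_i‖²−L_i²)
c_1 = 144.0000+25.0000−76.2500 = 92.7500
eq1−eq2 → [0.0000  10.0000]·P = 30.0000
eq1−eq3 → [12.0000  10.0000]·P = 72.0000
2×2 solve → P = (3.5000, 3.0000)

(3.5000, 3.0000)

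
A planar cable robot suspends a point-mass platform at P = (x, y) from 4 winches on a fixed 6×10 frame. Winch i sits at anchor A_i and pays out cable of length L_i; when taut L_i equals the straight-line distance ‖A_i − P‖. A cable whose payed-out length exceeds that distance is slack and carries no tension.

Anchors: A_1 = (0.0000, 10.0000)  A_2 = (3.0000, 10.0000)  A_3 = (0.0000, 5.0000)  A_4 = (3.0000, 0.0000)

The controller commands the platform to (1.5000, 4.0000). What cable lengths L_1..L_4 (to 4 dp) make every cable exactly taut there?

cable 1: Δx=-1.5000, Δy=6.0000; L_1 = √(Δx²+Δy²) = 6.1847
cable 2: Δx=1.5000, Δy=6.0000; L_2 = √(Δx²+Δy²) = 6.1847
cable 3: Δx=-1.5000, Δy=1.0000; L_3 = √(Δx²+Δy²) = 1.8028
cable 4: Δx=1.5000, Δy=-4.0000; L_4 = √(Δx²+Δy²) = 4.2720

(6.1847, 6.1847, 1.8028, 4.2720)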